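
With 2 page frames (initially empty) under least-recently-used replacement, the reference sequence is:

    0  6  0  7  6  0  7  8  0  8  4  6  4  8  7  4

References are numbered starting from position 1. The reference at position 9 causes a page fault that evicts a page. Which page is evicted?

pos 1: 0 -> fault, frames (0)
pos 2: 6 -> fault, frames (0 6)
pos 3: 0 -> hit
pos 4: 7 -> fault, evict 6, frames (0 7)
pos 5: 6 -> fault, evict 0, frames (7 6)
pos 6: 0 -> fault, evict 7, frames (6 0)
pos 7: 7 -> fault, evict 6, frames (0 7)
pos 8: 8 -> fault, evict 0, frames (7 8)
pos 9: 0 -> fault, evict 7, frames (8 0)
At position 9, page 7 is evicted.

7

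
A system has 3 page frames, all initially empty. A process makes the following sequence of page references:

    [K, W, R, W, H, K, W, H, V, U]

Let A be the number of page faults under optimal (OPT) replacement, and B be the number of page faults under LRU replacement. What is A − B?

-1

Under OPT: F F F . F . . . F F → 6 faults.
Under LRU: F F F . F F . . F F → 7 faults.
A − B = 6 − 7 = -1.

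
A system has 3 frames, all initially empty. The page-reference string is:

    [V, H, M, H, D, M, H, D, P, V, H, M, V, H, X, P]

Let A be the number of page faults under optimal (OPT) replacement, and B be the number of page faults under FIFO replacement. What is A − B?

Under OPT: F F F . F . . . F F . . . . F F → 8 faults.
Under FIFO: F F F . F . . . F F F F . . F F → 10 faults.
A − B = 8 − 10 = -2.

-2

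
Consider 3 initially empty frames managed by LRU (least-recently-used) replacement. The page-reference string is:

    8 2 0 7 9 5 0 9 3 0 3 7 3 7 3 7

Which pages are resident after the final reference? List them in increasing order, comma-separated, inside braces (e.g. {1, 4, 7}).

{0, 3, 7}

8 → fault, frames [8]
2 → fault, frames [8, 2]
0 → fault, frames [8, 2, 0]
7 → fault, evict 8, frames [2, 0, 7]
9 → fault, evict 2, frames [0, 7, 9]
5 → fault, evict 0, frames [7, 9, 5]
0 → fault, evict 7, frames [9, 5, 0]
9 → hit
3 → fault, evict 5, frames [0, 9, 3]
0 → hit
3 → hit
7 → fault, evict 9, frames [0, 3, 7]
3 → hit
7 → hit
3 → hit
7 → hit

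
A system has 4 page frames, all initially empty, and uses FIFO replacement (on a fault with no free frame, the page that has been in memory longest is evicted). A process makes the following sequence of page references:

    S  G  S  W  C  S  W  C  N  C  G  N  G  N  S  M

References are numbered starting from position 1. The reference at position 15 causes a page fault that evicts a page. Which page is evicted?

pos 1: S -> miss, frames (S)
pos 2: G -> miss, frames (S G)
pos 3: S -> hit
pos 4: W -> miss, frames (S G W)
pos 5: C -> miss, frames (S G W C)
pos 6: S -> hit
pos 7: W -> hit
pos 8: C -> hit
pos 9: N -> miss, evict S, frames (G W C N)
pos 10: C -> hit
pos 11: G -> hit
pos 12: N -> hit
pos 13: G -> hit
pos 14: N -> hit
pos 15: S -> miss, evict G, frames (W C N S)
At position 15, page G is evicted.

G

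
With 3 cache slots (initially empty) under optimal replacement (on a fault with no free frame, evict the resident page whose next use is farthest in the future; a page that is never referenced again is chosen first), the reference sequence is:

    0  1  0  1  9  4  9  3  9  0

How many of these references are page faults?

5

0: miss, frames [0]
1: miss, frames [0, 1]
0: hit
1: hit
9: miss, frames [0, 1, 9]
4: miss, evict 1, frames [0, 9, 4]
9: hit
3: miss, evict 4, frames [0, 9, 3]
9: hit
0: hit
Page faults: 5.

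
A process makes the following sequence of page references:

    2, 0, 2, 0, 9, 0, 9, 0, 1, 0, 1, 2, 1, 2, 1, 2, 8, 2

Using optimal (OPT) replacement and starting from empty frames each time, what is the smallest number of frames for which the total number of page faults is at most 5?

3

f=1: 18 faults
f=2: 6 faults
f=3: 5 faults
f=4: 5 faults
f=5: 5 faults
Smallest f with faults ≤ 5 is 3.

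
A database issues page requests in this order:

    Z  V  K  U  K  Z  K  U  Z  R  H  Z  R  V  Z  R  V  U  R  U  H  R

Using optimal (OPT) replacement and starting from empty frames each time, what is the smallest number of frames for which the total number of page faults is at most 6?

5

f=1: 22 faults
f=2: 13 faults
f=3: 9 faults
f=4: 7 faults
f=5: 6 faults
f=6: 6 faults
Smallest f with faults ≤ 6 is 5.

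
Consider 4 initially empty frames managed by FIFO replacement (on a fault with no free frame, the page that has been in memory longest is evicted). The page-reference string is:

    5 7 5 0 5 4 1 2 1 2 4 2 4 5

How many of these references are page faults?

5 → fault, frames [5]
7 → fault, frames [5, 7]
5 → hit
0 → fault, frames [5, 7, 0]
5 → hit
4 → fault, frames [5, 7, 0, 4]
1 → fault, evict 5, frames [7, 0, 4, 1]
2 → fault, evict 7, frames [0, 4, 1, 2]
1 → hit
2 → hit
4 → hit
2 → hit
4 → hit
5 → fault, evict 0, frames [4, 1, 2, 5]
Page faults: 7.

7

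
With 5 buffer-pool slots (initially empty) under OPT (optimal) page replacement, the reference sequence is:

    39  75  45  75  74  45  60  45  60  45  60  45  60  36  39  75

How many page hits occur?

39 → miss, frames (39)
75 → miss, frames (39 75)
45 → miss, frames (39 75 45)
75 → hit
74 → miss, frames (39 75 45 74)
45 → hit
60 → miss, frames (39 75 45 74 60)
45 → hit
60 → hit
45 → hit
60 → hit
45 → hit
60 → hit
36 → miss, evict 60, frames (39 75 45 74 36)
39 → hit
75 → hit
Hits: 10.

10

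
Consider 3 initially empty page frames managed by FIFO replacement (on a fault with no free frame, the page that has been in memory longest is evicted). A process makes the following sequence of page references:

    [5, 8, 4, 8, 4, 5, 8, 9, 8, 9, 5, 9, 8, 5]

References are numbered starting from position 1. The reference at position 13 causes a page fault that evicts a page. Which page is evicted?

4

pos 1: 5 -> miss, frames (5)
pos 2: 8 -> miss, frames (5 8)
pos 3: 4 -> miss, frames (5 8 4)
pos 4: 8 -> hit
pos 5: 4 -> hit
pos 6: 5 -> hit
pos 7: 8 -> hit
pos 8: 9 -> miss, evict 5, frames (8 4 9)
pos 9: 8 -> hit
pos 10: 9 -> hit
pos 11: 5 -> miss, evict 8, frames (4 9 5)
pos 12: 9 -> hit
pos 13: 8 -> miss, evict 4, frames (9 5 8)
At position 13, page 4 is evicted.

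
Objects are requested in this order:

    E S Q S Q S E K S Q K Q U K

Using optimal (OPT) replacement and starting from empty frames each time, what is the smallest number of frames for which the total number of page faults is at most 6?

3

f=1: 14 faults
f=2: 7 faults
f=3: 5 faults
f=4: 5 faults
f=5: 5 faults
Smallest f with faults ≤ 6 is 3.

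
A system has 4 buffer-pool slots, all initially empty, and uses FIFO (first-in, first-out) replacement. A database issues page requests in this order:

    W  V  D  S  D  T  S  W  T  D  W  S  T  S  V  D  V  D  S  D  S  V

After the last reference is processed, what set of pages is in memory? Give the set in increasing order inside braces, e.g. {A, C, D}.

{D, S, V, W}

W: miss, frames {W}
V: miss, frames {W,V}
D: miss, frames {W,V,D}
S: miss, frames {W,V,D,S}
D: hit
T: miss, evict W, frames {V,D,S,T}
S: hit
W: miss, evict V, frames {D,S,T,W}
T: hit
D: hit
W: hit
S: hit
T: hit
S: hit
V: miss, evict D, frames {S,T,W,V}
D: miss, evict S, frames {T,W,V,D}
V: hit
D: hit
S: miss, evict T, frames {W,V,D,S}
D: hit
S: hit
V: hit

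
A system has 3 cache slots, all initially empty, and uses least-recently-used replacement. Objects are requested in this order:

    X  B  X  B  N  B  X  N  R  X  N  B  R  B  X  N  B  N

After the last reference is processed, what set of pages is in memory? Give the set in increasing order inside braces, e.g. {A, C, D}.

{B, N, X}

X: fault, frames (X)
B: fault, frames (X B)
X: hit
B: hit
N: fault, frames (X B N)
B: hit
X: hit
N: hit
R: fault, evict B, frames (X N R)
X: hit
N: hit
B: fault, evict R, frames (X N B)
R: fault, evict X, frames (N B R)
B: hit
X: fault, evict N, frames (R B X)
N: fault, evict R, frames (B X N)
B: hit
N: hit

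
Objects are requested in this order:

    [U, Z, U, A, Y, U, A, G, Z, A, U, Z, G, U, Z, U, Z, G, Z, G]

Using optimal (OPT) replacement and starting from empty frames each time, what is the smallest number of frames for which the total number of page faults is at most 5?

4

f=1: 20 faults
f=2: 11 faults
f=3: 7 faults
f=4: 5 faults
f=5: 5 faults
Smallest f with faults ≤ 5 is 4.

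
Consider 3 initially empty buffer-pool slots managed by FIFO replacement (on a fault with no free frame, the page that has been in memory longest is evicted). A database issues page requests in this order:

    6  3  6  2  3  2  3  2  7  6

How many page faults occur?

6 -> miss, frames (6)
3 -> miss, frames (6 3)
6 -> hit
2 -> miss, frames (6 3 2)
3 -> hit
2 -> hit
3 -> hit
2 -> hit
7 -> miss, evict 6, frames (3 2 7)
6 -> miss, evict 3, frames (2 7 6)
Page faults: 5.

5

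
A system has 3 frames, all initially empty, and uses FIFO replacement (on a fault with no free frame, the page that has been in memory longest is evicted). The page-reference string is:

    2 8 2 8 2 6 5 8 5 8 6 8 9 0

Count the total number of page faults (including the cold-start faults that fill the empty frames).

2 -> miss, frames {2}
8 -> miss, frames {2,8}
2 -> hit
8 -> hit
2 -> hit
6 -> miss, frames {2,8,6}
5 -> miss, evict 2, frames {8,6,5}
8 -> hit
5 -> hit
8 -> hit
6 -> hit
8 -> hit
9 -> miss, evict 8, frames {6,5,9}
0 -> miss, evict 6, frames {5,9,0}
Page faults: 6.

6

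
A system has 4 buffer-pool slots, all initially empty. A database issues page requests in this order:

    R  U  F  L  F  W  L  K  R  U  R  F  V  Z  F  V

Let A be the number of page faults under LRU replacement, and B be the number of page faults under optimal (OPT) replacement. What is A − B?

2

Under LRU: F F F F . F . F F F . F F F . . → 11 faults.
Under OPT: F F F F . F . F . . . F F F . . → 9 faults.
A − B = 11 − 9 = 2.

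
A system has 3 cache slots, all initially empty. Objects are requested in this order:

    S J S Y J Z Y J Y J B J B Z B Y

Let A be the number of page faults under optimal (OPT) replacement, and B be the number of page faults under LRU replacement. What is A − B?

Under OPT: F F . F . F . . . . F . . . . F → 6 faults.
Under LRU: F F . F . F . . . . F . . F . F → 7 faults.
A − B = 6 − 7 = -1.

-1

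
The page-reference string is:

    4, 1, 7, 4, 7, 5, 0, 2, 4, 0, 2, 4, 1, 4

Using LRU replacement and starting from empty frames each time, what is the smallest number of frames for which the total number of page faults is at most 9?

3

f=1: 14 faults
f=2: 12 faults
f=3: 8 faults
f=4: 8 faults
f=5: 7 faults
f=6: 6 faults
Smallest f with faults ≤ 9 is 3.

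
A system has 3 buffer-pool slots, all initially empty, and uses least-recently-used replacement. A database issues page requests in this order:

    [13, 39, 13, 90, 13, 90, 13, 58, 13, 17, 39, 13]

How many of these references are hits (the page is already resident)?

13 → fault, frames (13)
39 → fault, frames (13 39)
13 → hit
90 → fault, frames (39 13 90)
13 → hit
90 → hit
13 → hit
58 → fault, evict 39, frames (90 13 58)
13 → hit
17 → fault, evict 90, frames (58 13 17)
39 → fault, evict 58, frames (13 17 39)
13 → hit
Hits: 6.

6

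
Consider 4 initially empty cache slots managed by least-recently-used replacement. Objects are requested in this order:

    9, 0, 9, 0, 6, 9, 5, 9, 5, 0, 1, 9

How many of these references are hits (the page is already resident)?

9: miss, frames {9}
0: miss, frames {9,0}
9: hit
0: hit
6: miss, frames {9,0,6}
9: hit
5: miss, frames {0,6,9,5}
9: hit
5: hit
0: hit
1: miss, evict 6, frames {9,5,0,1}
9: hit
Hits: 7.

7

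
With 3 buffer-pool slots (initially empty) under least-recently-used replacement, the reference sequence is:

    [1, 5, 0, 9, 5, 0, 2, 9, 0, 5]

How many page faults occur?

7

1 → fault, frames {1}
5 → fault, frames {1,5}
0 → fault, frames {1,5,0}
9 → fault, evict 1, frames {5,0,9}
5 → hit
0 → hit
2 → fault, evict 9, frames {5,0,2}
9 → fault, evict 5, frames {0,2,9}
0 → hit
5 → fault, evict 2, frames {9,0,5}
Page faults: 7.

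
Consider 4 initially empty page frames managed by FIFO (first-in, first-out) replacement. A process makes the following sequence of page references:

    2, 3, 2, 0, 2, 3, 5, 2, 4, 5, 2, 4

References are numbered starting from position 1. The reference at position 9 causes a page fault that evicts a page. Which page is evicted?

pos 1: 2: fault, frames {2}
pos 2: 3: fault, frames {2,3}
pos 3: 2: hit
pos 4: 0: fault, frames {2,3,0}
pos 5: 2: hit
pos 6: 3: hit
pos 7: 5: fault, frames {2,3,0,5}
pos 8: 2: hit
pos 9: 4: fault, evict 2, frames {3,0,5,4}
At position 9, page 2 is evicted.

2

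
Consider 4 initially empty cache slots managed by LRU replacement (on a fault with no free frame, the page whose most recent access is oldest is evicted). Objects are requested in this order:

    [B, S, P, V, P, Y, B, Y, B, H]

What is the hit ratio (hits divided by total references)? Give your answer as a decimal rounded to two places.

0.30

B: fault, frames [B]
S: fault, frames [B, S]
P: fault, frames [B, S, P]
V: fault, frames [B, S, P, V]
P: hit
Y: fault, evict B, frames [S, V, P, Y]
B: fault, evict S, frames [V, P, Y, B]
Y: hit
B: hit
H: fault, evict V, frames [P, Y, B, H]
Hits: 3 of 10 references → 3/10 = 0.3000.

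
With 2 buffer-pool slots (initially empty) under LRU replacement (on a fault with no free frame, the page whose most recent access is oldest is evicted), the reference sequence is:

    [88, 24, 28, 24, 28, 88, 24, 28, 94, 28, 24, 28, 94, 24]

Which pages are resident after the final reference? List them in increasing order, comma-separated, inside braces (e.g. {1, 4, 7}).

88: miss, frames {88}
24: miss, frames {88,24}
28: miss, evict 88, frames {24,28}
24: hit
28: hit
88: miss, evict 24, frames {28,88}
24: miss, evict 28, frames {88,24}
28: miss, evict 88, frames {24,28}
94: miss, evict 24, frames {28,94}
28: hit
24: miss, evict 94, frames {28,24}
28: hit
94: miss, evict 24, frames {28,94}
24: miss, evict 28, frames {94,24}

{24, 94}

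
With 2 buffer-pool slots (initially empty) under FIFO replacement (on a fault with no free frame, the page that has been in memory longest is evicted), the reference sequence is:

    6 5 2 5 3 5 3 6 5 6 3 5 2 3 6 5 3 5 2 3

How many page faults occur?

14

6 -> miss, frames (6)
5 -> miss, frames (6 5)
2 -> miss, evict 6, frames (5 2)
5 -> hit
3 -> miss, evict 5, frames (2 3)
5 -> miss, evict 2, frames (3 5)
3 -> hit
6 -> miss, evict 3, frames (5 6)
5 -> hit
6 -> hit
3 -> miss, evict 5, frames (6 3)
5 -> miss, evict 6, frames (3 5)
2 -> miss, evict 3, frames (5 2)
3 -> miss, evict 5, frames (2 3)
6 -> miss, evict 2, frames (3 6)
5 -> miss, evict 3, frames (6 5)
3 -> miss, evict 6, frames (5 3)
5 -> hit
2 -> miss, evict 5, frames (3 2)
3 -> hit
Page faults: 14.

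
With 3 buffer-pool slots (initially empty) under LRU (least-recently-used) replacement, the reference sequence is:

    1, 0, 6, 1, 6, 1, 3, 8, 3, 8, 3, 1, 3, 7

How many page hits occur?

1: miss, frames {1}
0: miss, frames {1,0}
6: miss, frames {1,0,6}
1: hit
6: hit
1: hit
3: miss, evict 0, frames {6,1,3}
8: miss, evict 6, frames {1,3,8}
3: hit
8: hit
3: hit
1: hit
3: hit
7: miss, evict 8, frames {1,3,7}
Hits: 8.

8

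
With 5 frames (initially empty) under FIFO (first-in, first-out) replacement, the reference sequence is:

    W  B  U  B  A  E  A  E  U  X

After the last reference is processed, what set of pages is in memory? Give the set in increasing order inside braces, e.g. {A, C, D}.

W: fault, frames [W]
B: fault, frames [W, B]
U: fault, frames [W, B, U]
B: hit
A: fault, frames [W, B, U, A]
E: fault, frames [W, B, U, A, E]
A: hit
E: hit
U: hit
X: fault, evict W, frames [B, U, A, E, X]

{A, B, E, U, X}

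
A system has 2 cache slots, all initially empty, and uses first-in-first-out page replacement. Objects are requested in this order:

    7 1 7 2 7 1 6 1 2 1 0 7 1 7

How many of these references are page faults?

7 -> fault, frames [7]
1 -> fault, frames [7, 1]
7 -> hit
2 -> fault, evict 7, frames [1, 2]
7 -> fault, evict 1, frames [2, 7]
1 -> fault, evict 2, frames [7, 1]
6 -> fault, evict 7, frames [1, 6]
1 -> hit
2 -> fault, evict 1, frames [6, 2]
1 -> fault, evict 6, frames [2, 1]
0 -> fault, evict 2, frames [1, 0]
7 -> fault, evict 1, frames [0, 7]
1 -> fault, evict 0, frames [7, 1]
7 -> hit
Page faults: 11.

11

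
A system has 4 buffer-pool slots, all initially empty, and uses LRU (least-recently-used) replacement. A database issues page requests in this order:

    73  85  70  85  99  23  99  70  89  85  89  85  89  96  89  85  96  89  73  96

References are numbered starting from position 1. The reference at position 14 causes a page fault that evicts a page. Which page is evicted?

99

pos 1: 73: fault, frames [73]
pos 2: 85: fault, frames [73, 85]
pos 3: 70: fault, frames [73, 85, 70]
pos 4: 85: hit
pos 5: 99: fault, frames [73, 70, 85, 99]
pos 6: 23: fault, evict 73, frames [70, 85, 99, 23]
pos 7: 99: hit
pos 8: 70: hit
pos 9: 89: fault, evict 85, frames [23, 99, 70, 89]
pos 10: 85: fault, evict 23, frames [99, 70, 89, 85]
pos 11: 89: hit
pos 12: 85: hit
pos 13: 89: hit
pos 14: 96: fault, evict 99, frames [70, 85, 89, 96]
At position 14, page 99 is evicted.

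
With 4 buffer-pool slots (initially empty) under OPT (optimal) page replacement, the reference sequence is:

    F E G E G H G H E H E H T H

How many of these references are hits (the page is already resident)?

9

F → fault, frames {F}
E → fault, frames {F,E}
G → fault, frames {F,E,G}
E → hit
G → hit
H → fault, frames {F,E,G,H}
G → hit
H → hit
E → hit
H → hit
E → hit
H → hit
T → fault, evict G, frames {F,E,H,T}
H → hit
Hits: 9.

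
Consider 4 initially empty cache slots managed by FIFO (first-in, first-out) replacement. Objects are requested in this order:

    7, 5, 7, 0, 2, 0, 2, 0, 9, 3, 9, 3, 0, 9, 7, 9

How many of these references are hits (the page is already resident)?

9

7: fault, frames {7}
5: fault, frames {7,5}
7: hit
0: fault, frames {7,5,0}
2: fault, frames {7,5,0,2}
0: hit
2: hit
0: hit
9: fault, evict 7, frames {5,0,2,9}
3: fault, evict 5, frames {0,2,9,3}
9: hit
3: hit
0: hit
9: hit
7: fault, evict 0, frames {2,9,3,7}
9: hit
Hits: 9.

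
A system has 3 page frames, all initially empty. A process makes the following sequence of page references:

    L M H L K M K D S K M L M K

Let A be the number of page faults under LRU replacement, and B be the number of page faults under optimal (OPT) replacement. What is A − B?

Under LRU: F F F . F F . F F . F F . . → 9 faults.
Under OPT: F F F . F . . F F . . F . . → 7 faults.
A − B = 9 − 7 = 2.

2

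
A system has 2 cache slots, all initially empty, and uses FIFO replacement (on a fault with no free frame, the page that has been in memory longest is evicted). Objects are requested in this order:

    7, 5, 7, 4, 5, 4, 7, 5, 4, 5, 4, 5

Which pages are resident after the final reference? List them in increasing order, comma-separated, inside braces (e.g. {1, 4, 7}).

{4, 5}

7 → fault, frames [7]
5 → fault, frames [7, 5]
7 → hit
4 → fault, evict 7, frames [5, 4]
5 → hit
4 → hit
7 → fault, evict 5, frames [4, 7]
5 → fault, evict 4, frames [7, 5]
4 → fault, evict 7, frames [5, 4]
5 → hit
4 → hit
5 → hit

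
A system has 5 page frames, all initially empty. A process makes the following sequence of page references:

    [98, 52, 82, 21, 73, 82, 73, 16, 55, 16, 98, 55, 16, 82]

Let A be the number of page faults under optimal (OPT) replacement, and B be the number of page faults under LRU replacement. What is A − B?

Under OPT: F F F F F . . F F . . . . . → 7 faults.
Under LRU: F F F F F . . F F . F . . . → 8 faults.
A − B = 7 − 8 = -1.

-1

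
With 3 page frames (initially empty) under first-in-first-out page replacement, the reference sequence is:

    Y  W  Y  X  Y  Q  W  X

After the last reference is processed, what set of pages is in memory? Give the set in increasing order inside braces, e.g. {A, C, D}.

{Q, W, X}

Y: fault, frames [Y]
W: fault, frames [Y, W]
Y: hit
X: fault, frames [Y, W, X]
Y: hit
Q: fault, evict Y, frames [W, X, Q]
W: hit
X: hit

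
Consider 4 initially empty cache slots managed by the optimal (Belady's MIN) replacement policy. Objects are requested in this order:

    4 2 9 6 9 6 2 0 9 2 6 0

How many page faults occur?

4 -> fault, frames {4}
2 -> fault, frames {4,2}
9 -> fault, frames {4,2,9}
6 -> fault, frames {4,2,9,6}
9 -> hit
6 -> hit
2 -> hit
0 -> fault, evict 4, frames {2,9,6,0}
9 -> hit
2 -> hit
6 -> hit
0 -> hit
Page faults: 5.

5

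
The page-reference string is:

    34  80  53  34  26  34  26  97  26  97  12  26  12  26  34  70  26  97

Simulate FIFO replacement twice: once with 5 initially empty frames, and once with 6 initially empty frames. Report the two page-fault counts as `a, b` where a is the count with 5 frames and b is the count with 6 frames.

5 frames: F F F . F . . F . . F . . . F F . . → 8 faults.
6 frames: F F F . F . . F . . F . . . . F . . → 7 faults.
7 < 8: adding a frame reduced faults, as is typical.

8, 7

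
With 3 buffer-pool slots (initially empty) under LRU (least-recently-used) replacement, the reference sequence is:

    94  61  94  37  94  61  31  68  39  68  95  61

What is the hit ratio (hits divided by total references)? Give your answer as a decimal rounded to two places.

94 → fault, frames [94]
61 → fault, frames [94, 61]
94 → hit
37 → fault, frames [61, 94, 37]
94 → hit
61 → hit
31 → fault, evict 37, frames [94, 61, 31]
68 → fault, evict 94, frames [61, 31, 68]
39 → fault, evict 61, frames [31, 68, 39]
68 → hit
95 → fault, evict 31, frames [39, 68, 95]
61 → fault, evict 39, frames [68, 95, 61]
Hits: 4 of 12 references → 4/12 = 0.3333.

0.33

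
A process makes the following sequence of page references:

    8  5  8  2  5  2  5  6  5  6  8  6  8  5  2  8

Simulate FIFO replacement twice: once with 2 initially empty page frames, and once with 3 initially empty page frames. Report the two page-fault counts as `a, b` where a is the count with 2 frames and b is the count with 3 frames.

2 frames: F F . F . . . F F . F F . F F F → 10 faults.
3 frames: F F . F . . . F . . F . . F F . → 7 faults.
7 < 10: adding a frame reduced faults, as is typical.

10, 7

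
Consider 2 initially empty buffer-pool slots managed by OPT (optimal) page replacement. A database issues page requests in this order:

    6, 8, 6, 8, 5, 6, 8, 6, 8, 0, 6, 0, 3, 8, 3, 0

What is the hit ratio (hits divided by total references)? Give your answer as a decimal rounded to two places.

6: miss, frames [6]
8: miss, frames [6, 8]
6: hit
8: hit
5: miss, evict 8, frames [6, 5]
6: hit
8: miss, evict 5, frames [6, 8]
6: hit
8: hit
0: miss, evict 8, frames [6, 0]
6: hit
0: hit
3: miss, evict 6, frames [0, 3]
8: miss, evict 0, frames [3, 8]
3: hit
0: miss, evict 8, frames [3, 0]
Hits: 8 of 16 references → 8/16 = 0.5000.

0.50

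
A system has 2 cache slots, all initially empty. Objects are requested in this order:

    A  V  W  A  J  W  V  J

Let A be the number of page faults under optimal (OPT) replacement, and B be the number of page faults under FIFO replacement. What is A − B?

-3

Under OPT: F F F . F . F . → 5 faults.
Under FIFO: F F F F F F F F → 8 faults.
A − B = 5 − 8 = -3.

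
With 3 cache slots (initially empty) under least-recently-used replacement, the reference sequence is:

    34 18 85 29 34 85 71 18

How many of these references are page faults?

7

34 -> fault, frames (34)
18 -> fault, frames (34 18)
85 -> fault, frames (34 18 85)
29 -> fault, evict 34, frames (18 85 29)
34 -> fault, evict 18, frames (85 29 34)
85 -> hit
71 -> fault, evict 29, frames (34 85 71)
18 -> fault, evict 34, frames (85 71 18)
Page faults: 7.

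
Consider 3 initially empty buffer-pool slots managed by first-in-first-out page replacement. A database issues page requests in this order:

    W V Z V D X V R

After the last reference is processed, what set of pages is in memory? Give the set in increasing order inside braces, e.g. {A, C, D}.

W -> fault, frames (W)
V -> fault, frames (W V)
Z -> fault, frames (W V Z)
V -> hit
D -> fault, evict W, frames (V Z D)
X -> fault, evict V, frames (Z D X)
V -> fault, evict Z, frames (D X V)
R -> fault, evict D, frames (X V R)

{R, V, X}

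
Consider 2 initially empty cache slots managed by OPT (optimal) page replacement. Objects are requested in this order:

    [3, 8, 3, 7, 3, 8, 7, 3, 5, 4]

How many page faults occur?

7

3 → fault, frames {3}
8 → fault, frames {3,8}
3 → hit
7 → fault, evict 8, frames {3,7}
3 → hit
8 → fault, evict 3, frames {7,8}
7 → hit
3 → fault, evict 8, frames {7,3}
5 → fault, evict 3, frames {7,5}
4 → fault, evict 5, frames {7,4}
Page faults: 7.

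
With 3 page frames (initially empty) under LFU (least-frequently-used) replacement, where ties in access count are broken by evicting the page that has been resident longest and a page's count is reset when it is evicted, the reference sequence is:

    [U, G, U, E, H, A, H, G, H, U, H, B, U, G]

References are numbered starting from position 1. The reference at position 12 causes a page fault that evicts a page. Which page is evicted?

pos 1: U: miss, frames [U]
pos 2: G: miss, frames [U, G]
pos 3: U: hit
pos 4: E: miss, frames [U, G, E]
pos 5: H: miss, evict G, frames [U, E, H]
pos 6: A: miss, evict E, frames [U, H, A]
pos 7: H: hit
pos 8: G: miss, evict A, frames [U, H, G]
pos 9: H: hit
pos 10: U: hit
pos 11: H: hit
pos 12: B: miss, evict G, frames [U, H, B]
At position 12, page G is evicted.

G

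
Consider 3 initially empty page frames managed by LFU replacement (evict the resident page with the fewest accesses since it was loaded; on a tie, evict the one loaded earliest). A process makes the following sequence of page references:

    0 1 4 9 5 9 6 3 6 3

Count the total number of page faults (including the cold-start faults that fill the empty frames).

0 -> miss, frames {0}
1 -> miss, frames {0,1}
4 -> miss, frames {0,1,4}
9 -> miss, evict 0, frames {1,4,9}
5 -> miss, evict 1, frames {4,9,5}
9 -> hit
6 -> miss, evict 4, frames {9,5,6}
3 -> miss, evict 5, frames {9,6,3}
6 -> hit
3 -> hit
Page faults: 7.

7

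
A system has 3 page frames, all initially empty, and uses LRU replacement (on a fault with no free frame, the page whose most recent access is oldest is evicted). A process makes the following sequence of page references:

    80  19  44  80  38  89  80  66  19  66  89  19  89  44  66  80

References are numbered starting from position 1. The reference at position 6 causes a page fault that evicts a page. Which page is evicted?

pos 1: 80 -> fault, frames [80]
pos 2: 19 -> fault, frames [80, 19]
pos 3: 44 -> fault, frames [80, 19, 44]
pos 4: 80 -> hit
pos 5: 38 -> fault, evict 19, frames [44, 80, 38]
pos 6: 89 -> fault, evict 44, frames [80, 38, 89]
At position 6, page 44 is evicted.

44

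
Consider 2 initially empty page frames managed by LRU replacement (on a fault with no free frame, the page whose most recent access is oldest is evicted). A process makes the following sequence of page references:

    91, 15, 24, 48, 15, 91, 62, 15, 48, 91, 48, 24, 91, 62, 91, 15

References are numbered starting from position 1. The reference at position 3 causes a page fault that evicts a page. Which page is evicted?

pos 1: 91 → miss, frames (91)
pos 2: 15 → miss, frames (91 15)
pos 3: 24 → miss, evict 91, frames (15 24)
At position 3, page 91 is evicted.

91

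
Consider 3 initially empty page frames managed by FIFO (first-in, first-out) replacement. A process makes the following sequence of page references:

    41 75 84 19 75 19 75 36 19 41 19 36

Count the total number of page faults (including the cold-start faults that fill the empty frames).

41 → fault, frames (41)
75 → fault, frames (41 75)
84 → fault, frames (41 75 84)
19 → fault, evict 41, frames (75 84 19)
75 → hit
19 → hit
75 → hit
36 → fault, evict 75, frames (84 19 36)
19 → hit
41 → fault, evict 84, frames (19 36 41)
19 → hit
36 → hit
Page faults: 6.

6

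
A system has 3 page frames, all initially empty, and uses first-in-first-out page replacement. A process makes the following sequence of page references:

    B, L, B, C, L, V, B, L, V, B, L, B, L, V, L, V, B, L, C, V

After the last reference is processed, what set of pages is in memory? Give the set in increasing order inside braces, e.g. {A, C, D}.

B: fault, frames (B)
L: fault, frames (B L)
B: hit
C: fault, frames (B L C)
L: hit
V: fault, evict B, frames (L C V)
B: fault, evict L, frames (C V B)
L: fault, evict C, frames (V B L)
V: hit
B: hit
L: hit
B: hit
L: hit
V: hit
L: hit
V: hit
B: hit
L: hit
C: fault, evict V, frames (B L C)
V: fault, evict B, frames (L C V)

{C, L, V}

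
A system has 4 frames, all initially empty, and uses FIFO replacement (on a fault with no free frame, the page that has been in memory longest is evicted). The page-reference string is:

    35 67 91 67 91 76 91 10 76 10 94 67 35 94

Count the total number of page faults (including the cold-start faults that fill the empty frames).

8

35: fault, frames {35}
67: fault, frames {35,67}
91: fault, frames {35,67,91}
67: hit
91: hit
76: fault, frames {35,67,91,76}
91: hit
10: fault, evict 35, frames {67,91,76,10}
76: hit
10: hit
94: fault, evict 67, frames {91,76,10,94}
67: fault, evict 91, frames {76,10,94,67}
35: fault, evict 76, frames {10,94,67,35}
94: hit
Page faults: 8.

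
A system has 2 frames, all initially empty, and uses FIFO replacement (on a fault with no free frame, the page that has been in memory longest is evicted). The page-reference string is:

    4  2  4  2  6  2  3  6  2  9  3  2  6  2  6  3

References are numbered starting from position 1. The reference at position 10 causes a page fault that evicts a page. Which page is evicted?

pos 1: 4 → miss, frames [4]
pos 2: 2 → miss, frames [4, 2]
pos 3: 4 → hit
pos 4: 2 → hit
pos 5: 6 → miss, evict 4, frames [2, 6]
pos 6: 2 → hit
pos 7: 3 → miss, evict 2, frames [6, 3]
pos 8: 6 → hit
pos 9: 2 → miss, evict 6, frames [3, 2]
pos 10: 9 → miss, evict 3, frames [2, 9]
At position 10, page 3 is evicted.

3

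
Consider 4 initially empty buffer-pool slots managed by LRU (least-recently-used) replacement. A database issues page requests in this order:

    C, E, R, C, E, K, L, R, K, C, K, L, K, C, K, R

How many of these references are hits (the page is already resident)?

9

C → fault, frames {C}
E → fault, frames {C,E}
R → fault, frames {C,E,R}
C → hit
E → hit
K → fault, frames {R,C,E,K}
L → fault, evict R, frames {C,E,K,L}
R → fault, evict C, frames {E,K,L,R}
K → hit
C → fault, evict E, frames {L,R,K,C}
K → hit
L → hit
K → hit
C → hit
K → hit
R → hit
Hits: 9.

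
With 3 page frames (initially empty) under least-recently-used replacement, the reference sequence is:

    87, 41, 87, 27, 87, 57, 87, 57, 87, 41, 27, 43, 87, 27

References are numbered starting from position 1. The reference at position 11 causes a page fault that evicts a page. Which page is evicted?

57

pos 1: 87: fault, frames {87}
pos 2: 41: fault, frames {87,41}
pos 3: 87: hit
pos 4: 27: fault, frames {41,87,27}
pos 5: 87: hit
pos 6: 57: fault, evict 41, frames {27,87,57}
pos 7: 87: hit
pos 8: 57: hit
pos 9: 87: hit
pos 10: 41: fault, evict 27, frames {57,87,41}
pos 11: 27: fault, evict 57, frames {87,41,27}
At position 11, page 57 is evicted.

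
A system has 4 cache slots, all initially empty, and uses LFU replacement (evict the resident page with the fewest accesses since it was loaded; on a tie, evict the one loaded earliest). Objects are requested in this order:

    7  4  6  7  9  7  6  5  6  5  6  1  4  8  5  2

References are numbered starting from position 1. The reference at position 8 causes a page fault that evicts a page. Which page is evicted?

4

pos 1: 7: fault, frames [7]
pos 2: 4: fault, frames [7, 4]
pos 3: 6: fault, frames [7, 4, 6]
pos 4: 7: hit
pos 5: 9: fault, frames [7, 4, 6, 9]
pos 6: 7: hit
pos 7: 6: hit
pos 8: 5: fault, evict 4, frames [7, 6, 9, 5]
At position 8, page 4 is evicted.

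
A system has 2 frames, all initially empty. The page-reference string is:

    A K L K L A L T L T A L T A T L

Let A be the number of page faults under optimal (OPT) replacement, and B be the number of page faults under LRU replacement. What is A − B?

-2

Under OPT: F F F . . F . F . . F . F . . F → 8 faults.
Under LRU: F F F . . F . F . . F F F F . F → 10 faults.
A − B = 8 − 10 = -2.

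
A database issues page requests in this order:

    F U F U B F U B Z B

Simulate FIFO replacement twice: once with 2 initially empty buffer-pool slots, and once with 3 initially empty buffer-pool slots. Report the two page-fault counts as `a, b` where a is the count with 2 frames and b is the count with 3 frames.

2 frames: F F . . F F F F F . → 7 faults.
3 frames: F F . . F . . . F . → 4 faults.
4 < 7: adding a frame reduced faults, as is typical.

7, 4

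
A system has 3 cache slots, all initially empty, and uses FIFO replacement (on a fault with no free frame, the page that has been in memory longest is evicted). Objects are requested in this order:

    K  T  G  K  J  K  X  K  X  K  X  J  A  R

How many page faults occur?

K → miss, frames {K}
T → miss, frames {K,T}
G → miss, frames {K,T,G}
K → hit
J → miss, evict K, frames {T,G,J}
K → miss, evict T, frames {G,J,K}
X → miss, evict G, frames {J,K,X}
K → hit
X → hit
K → hit
X → hit
J → hit
A → miss, evict J, frames {K,X,A}
R → miss, evict K, frames {X,A,R}
Page faults: 8.

8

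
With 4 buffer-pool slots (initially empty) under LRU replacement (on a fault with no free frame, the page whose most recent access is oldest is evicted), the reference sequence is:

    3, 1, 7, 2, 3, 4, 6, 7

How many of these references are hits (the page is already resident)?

3 → fault, frames [3]
1 → fault, frames [3, 1]
7 → fault, frames [3, 1, 7]
2 → fault, frames [3, 1, 7, 2]
3 → hit
4 → fault, evict 1, frames [7, 2, 3, 4]
6 → fault, evict 7, frames [2, 3, 4, 6]
7 → fault, evict 2, frames [3, 4, 6, 7]
Hits: 1.

1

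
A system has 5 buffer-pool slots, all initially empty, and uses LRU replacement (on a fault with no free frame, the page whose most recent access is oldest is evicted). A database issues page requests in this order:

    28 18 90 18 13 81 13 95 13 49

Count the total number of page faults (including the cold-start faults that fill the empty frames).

28 → miss, frames [28]
18 → miss, frames [28, 18]
90 → miss, frames [28, 18, 90]
18 → hit
13 → miss, frames [28, 90, 18, 13]
81 → miss, frames [28, 90, 18, 13, 81]
13 → hit
95 → miss, evict 28, frames [90, 18, 81, 13, 95]
13 → hit
49 → miss, evict 90, frames [18, 81, 95, 13, 49]
Page faults: 7.

7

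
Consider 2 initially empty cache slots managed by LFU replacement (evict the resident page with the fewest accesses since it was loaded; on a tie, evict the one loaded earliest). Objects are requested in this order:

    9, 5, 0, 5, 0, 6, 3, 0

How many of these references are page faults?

5

9: fault, frames {9}
5: fault, frames {9,5}
0: fault, evict 9, frames {5,0}
5: hit
0: hit
6: fault, evict 5, frames {0,6}
3: fault, evict 6, frames {0,3}
0: hit
Page faults: 5.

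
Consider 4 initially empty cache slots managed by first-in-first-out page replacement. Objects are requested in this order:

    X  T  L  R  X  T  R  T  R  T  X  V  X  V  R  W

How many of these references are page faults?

7

X: miss, frames (X)
T: miss, frames (X T)
L: miss, frames (X T L)
R: miss, frames (X T L R)
X: hit
T: hit
R: hit
T: hit
R: hit
T: hit
X: hit
V: miss, evict X, frames (T L R V)
X: miss, evict T, frames (L R V X)
V: hit
R: hit
W: miss, evict L, frames (R V X W)
Page faults: 7.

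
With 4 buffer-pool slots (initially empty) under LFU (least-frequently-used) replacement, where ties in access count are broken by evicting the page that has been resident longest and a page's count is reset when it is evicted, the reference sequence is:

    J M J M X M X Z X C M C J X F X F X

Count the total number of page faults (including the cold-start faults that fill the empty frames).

J: miss, frames (J)
M: miss, frames (J M)
J: hit
M: hit
X: miss, frames (J M X)
M: hit
X: hit
Z: miss, frames (J M X Z)
X: hit
C: miss, evict Z, frames (J M X C)
M: hit
C: hit
J: hit
X: hit
F: miss, evict C, frames (J M X F)
X: hit
F: hit
X: hit
Page faults: 6.

6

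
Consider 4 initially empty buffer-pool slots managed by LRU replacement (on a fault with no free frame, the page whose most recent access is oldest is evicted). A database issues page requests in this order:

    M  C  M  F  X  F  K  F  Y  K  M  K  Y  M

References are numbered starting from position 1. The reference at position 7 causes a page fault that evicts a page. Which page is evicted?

pos 1: M -> fault, frames [M]
pos 2: C -> fault, frames [M, C]
pos 3: M -> hit
pos 4: F -> fault, frames [C, M, F]
pos 5: X -> fault, frames [C, M, F, X]
pos 6: F -> hit
pos 7: K -> fault, evict C, frames [M, X, F, K]
At position 7, page C is evicted.

C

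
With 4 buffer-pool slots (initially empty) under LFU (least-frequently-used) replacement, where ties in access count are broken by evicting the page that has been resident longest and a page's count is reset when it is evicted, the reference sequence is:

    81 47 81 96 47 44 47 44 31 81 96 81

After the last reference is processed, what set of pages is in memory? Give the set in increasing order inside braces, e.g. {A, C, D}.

{44, 47, 81, 96}

81 -> fault, frames {81}
47 -> fault, frames {81,47}
81 -> hit
96 -> fault, frames {81,47,96}
47 -> hit
44 -> fault, frames {81,47,96,44}
47 -> hit
44 -> hit
31 -> fault, evict 96, frames {81,47,44,31}
81 -> hit
96 -> fault, evict 31, frames {81,47,44,96}
81 -> hit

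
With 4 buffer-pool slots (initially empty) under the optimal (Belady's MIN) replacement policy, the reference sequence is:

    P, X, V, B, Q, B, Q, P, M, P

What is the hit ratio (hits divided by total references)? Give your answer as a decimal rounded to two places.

0.40

P → miss, frames {P}
X → miss, frames {P,X}
V → miss, frames {P,X,V}
B → miss, frames {P,X,V,B}
Q → miss, evict V, frames {P,X,B,Q}
B → hit
Q → hit
P → hit
M → miss, evict Q, frames {P,X,B,M}
P → hit
Hits: 4 of 10 references → 4/10 = 0.4000.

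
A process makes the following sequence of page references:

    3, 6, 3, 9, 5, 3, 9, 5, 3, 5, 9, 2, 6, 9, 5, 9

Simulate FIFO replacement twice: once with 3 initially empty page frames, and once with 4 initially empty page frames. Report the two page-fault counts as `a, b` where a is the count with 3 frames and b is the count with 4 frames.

9, 5

3 frames: F F . F F F . . . . . F F F F . → 9 faults.
4 frames: F F . F F . . . . . . F . . . . → 5 faults.
5 < 9: adding a frame reduced faults, as is typical.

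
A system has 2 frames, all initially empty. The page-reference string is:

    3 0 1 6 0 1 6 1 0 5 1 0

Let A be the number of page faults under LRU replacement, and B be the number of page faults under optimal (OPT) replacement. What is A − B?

Under LRU: F F F F F F F . F F F F → 11 faults.
Under OPT: F F F F . F . . F F . F → 8 faults.
A − B = 11 − 8 = 3.

3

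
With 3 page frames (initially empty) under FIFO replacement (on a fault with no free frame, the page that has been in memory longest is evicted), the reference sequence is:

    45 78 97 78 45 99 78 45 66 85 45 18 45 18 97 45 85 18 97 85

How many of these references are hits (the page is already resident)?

8

45: miss, frames [45]
78: miss, frames [45, 78]
97: miss, frames [45, 78, 97]
78: hit
45: hit
99: miss, evict 45, frames [78, 97, 99]
78: hit
45: miss, evict 78, frames [97, 99, 45]
66: miss, evict 97, frames [99, 45, 66]
85: miss, evict 99, frames [45, 66, 85]
45: hit
18: miss, evict 45, frames [66, 85, 18]
45: miss, evict 66, frames [85, 18, 45]
18: hit
97: miss, evict 85, frames [18, 45, 97]
45: hit
85: miss, evict 18, frames [45, 97, 85]
18: miss, evict 45, frames [97, 85, 18]
97: hit
85: hit
Hits: 8.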